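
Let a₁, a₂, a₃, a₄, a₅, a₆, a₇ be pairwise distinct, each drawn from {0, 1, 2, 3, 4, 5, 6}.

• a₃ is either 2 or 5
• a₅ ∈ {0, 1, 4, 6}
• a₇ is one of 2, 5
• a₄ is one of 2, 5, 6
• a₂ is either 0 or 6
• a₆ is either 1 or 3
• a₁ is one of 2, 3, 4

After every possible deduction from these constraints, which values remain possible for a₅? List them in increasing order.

a₃ and a₇ between them cover only {2, 5} — a naked pair. Remove those values from a₁, a₄.
a₄'s domain is down to {6}, so a₄ = 6. Strike 6 from a₂, a₅.
a₂ must be 0 (only option left). Eliminate 0 elsewhere: a₅.
No further eliminations apply; a₅ can still be any of 1, 4.

1, 4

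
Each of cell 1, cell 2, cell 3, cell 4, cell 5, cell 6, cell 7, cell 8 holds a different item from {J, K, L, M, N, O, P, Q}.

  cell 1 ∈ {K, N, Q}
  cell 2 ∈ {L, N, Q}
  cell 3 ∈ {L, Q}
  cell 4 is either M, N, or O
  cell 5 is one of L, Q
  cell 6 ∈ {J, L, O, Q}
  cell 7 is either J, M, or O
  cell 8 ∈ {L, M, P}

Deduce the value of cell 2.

N

Among the 8 variables, K fits only cell 1 (and all 8 values in {J, K, L, M, N, O, P, Q} must be used), so cell 1 = K.
The 7 still-open variables together cover exactly {J, L, M, N, O, P, Q} — 7 values for 7 variables — and P appears only in cell 8's list, so cell 8 = P.
cell 3 and cell 5 share exactly the 2 values {L, Q}; by pigeonhole those values go to them, so strike L, Q from cell 2, cell 6.
So cell 2 = N.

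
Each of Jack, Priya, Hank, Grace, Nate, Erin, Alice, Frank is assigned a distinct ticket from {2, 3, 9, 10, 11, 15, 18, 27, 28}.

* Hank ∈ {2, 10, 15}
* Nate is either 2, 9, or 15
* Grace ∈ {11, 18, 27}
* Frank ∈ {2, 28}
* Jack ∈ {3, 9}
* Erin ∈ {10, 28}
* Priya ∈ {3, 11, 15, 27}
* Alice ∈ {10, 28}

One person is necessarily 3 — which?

Jack

The 2 variables Erin and Alice are confined to {10, 28}, which locks those values in; drop them from Hank, Frank.
Frank's domain is down to {2}, so Frank = 2. Remove 2 from Hank, Nate.
Hank must be 15 (only option left). Remove 15 from Priya, Nate.
Nate must be 9 (only option left). Strike 9 from Jack.
So 3 goes to Jack.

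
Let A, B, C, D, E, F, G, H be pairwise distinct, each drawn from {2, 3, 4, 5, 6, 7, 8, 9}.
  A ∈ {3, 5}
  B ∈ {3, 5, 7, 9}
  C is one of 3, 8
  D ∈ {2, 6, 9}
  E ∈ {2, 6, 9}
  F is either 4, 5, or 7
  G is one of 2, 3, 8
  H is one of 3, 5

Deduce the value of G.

2

Among the 8 variables, 4 fits only F (and all 8 values in {2, 3, 4, 5, 6, 7, 8, 9} must be used), so F = 4.
The 7 still-open variables together cover exactly {2, 3, 5, 6, 7, 8, 9} — 7 values for 7 variables — and 7 appears only in B's list, so B = 7.
The 2 variables A and H are confined to {3, 5}, which locks those values in; drop them from C, G.
C's domain is down to {8}, so C = 8. So G can't be 8.
So G = 2.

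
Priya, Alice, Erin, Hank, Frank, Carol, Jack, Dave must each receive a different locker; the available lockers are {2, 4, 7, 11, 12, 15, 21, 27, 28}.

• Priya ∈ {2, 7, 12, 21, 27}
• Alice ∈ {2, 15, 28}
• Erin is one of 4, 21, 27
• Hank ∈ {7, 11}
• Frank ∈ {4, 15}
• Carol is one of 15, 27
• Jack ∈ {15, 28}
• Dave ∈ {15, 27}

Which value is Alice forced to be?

Carol and Dave share exactly the 2 values {15, 27}; by pigeonhole those values go to them, so strike 15, 27 from Priya, Alice, Erin, Frank, Jack.
That leaves Frank = 4. So Erin can't be 4.
Jack must be 28 (only option left). Eliminate 28 elsewhere: Alice.
So Alice = 2.

2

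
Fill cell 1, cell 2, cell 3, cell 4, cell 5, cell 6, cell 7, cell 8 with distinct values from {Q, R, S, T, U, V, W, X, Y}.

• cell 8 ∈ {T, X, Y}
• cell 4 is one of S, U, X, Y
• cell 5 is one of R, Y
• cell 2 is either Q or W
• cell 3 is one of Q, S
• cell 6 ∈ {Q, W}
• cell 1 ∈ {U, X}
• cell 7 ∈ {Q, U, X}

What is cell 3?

S

The 8 variables draw from only 8 values {Q, R, S, T, U, W, X, Y}, so each is used; only cell 5 can be R, hence cell 5 = R.
Among the 7 still-open variables, T fits only cell 8 (and all 7 values in {Q, S, T, U, W, X, Y} must be used), so cell 8 = T.
Among the 6 still-open variables, Y fits only cell 4 (and all 6 values in {Q, S, U, W, X, Y} must be used), so cell 4 = Y.
Among the 5 still-open variables, S fits only cell 3 (and all 5 values in {Q, S, U, W, X} must be used), so cell 3 = S.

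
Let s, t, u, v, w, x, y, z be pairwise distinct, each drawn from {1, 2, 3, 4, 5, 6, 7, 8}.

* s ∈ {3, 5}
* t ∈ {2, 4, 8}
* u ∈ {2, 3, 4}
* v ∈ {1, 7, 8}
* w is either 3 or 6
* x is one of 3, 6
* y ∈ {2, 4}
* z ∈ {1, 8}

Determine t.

The 8 variables draw from only 8 values {1, 2, 3, 4, 5, 6, 7, 8}, so each is used; only s can be 5, hence s = 5.
The 7 still-open variables together cover exactly {1, 2, 3, 4, 6, 7, 8} — 7 values for 7 variables — and 7 appears only in v's list, so v = 7.
Among the 6 still-open variables, 1 fits only z (and all 6 values in {1, 2, 3, 4, 6, 8} must be used), so z = 1.
Among the 5 still-open variables, 8 fits only t (and all 5 values in {2, 3, 4, 6, 8} must be used), so t = 8.

8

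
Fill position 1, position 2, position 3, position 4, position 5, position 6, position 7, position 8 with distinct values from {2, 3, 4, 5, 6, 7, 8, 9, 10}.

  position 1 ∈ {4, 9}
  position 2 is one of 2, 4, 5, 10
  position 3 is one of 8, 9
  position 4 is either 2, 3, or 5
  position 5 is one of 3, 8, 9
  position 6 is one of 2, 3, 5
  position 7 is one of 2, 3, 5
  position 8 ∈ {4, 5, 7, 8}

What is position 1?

4

The 8 variables together cover exactly {2, 3, 4, 5, 7, 8, 9, 10} — 8 values for 8 variables — and 7 appears only in position 8's list, so position 8 = 7.
Among the 7 still-open variables, 10 fits only position 2 (and all 7 values in {2, 3, 4, 5, 8, 9, 10} must be used), so position 2 = 10.
The 6 still-open variables draw from only 6 values {2, 3, 4, 5, 8, 9}, so each is used; only position 1 can be 4, hence position 1 = 4.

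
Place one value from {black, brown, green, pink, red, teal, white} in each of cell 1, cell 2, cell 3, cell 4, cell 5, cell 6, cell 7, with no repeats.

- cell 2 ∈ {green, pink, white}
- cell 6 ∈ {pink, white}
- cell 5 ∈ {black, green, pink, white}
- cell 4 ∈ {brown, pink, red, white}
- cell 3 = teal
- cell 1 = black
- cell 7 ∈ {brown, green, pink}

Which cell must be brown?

cell 7

cell 1's domain is down to {black}, so cell 1 = black. So cell 5 can't be black.
cell 3 has just one choice, so cell 3 = teal.
Among the 5 still-open variables, red fits only cell 4 (and all 5 values in {brown, green, pink, red, white} must be used), so cell 4 = red.
Among the 4 still-open variables, brown fits only cell 7 (and all 4 values in {brown, green, pink, white} must be used), so cell 7 = brown.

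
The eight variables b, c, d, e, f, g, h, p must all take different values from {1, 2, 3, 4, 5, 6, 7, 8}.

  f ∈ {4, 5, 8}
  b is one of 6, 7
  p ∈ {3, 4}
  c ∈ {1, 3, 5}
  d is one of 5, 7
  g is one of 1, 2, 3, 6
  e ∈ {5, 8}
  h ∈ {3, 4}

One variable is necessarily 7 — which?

d

The 8 variables draw from only 8 values {1, 2, 3, 4, 5, 6, 7, 8}, so each is used; only g can be 2, hence g = 2.
Among the 7 still-open variables, 1 fits only c (and all 7 values in {1, 3, 4, 5, 6, 7, 8} must be used), so c = 1.
The 6 still-open variables draw from only 6 values {3, 4, 5, 6, 7, 8}, so each is used; only b can be 6, hence b = 6.
The 5 still-open variables draw from only 5 values {3, 4, 5, 7, 8}, so each is used; only d can be 7, hence d = 7.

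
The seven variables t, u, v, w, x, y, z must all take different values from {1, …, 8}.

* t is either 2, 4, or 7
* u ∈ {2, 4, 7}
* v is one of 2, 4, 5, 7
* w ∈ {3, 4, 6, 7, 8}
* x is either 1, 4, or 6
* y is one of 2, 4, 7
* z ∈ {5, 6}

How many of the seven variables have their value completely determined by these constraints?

3

t, u, y share exactly the 3 values {2, 4, 7}; by pigeonhole those values go to them, so strike 2, 4, 7 from v, w, x.
v must be 5 (only option left). Remove 5 from z.
That leaves z = 6. Strike 6 from w, x.
x has just one choice, so x = 1.
Determined: v=5, x=1, z=6. The other variables each still have more than one consistent value. That makes 3.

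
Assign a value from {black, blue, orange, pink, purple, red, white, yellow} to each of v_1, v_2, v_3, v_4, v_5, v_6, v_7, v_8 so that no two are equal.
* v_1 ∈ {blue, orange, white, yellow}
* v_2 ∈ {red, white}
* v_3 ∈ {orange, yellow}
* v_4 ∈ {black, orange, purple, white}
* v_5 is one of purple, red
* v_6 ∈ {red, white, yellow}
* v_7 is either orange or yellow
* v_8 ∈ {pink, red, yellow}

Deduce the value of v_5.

purple

Among the 8 variables, black fits only v_4 (and all 8 values in {black, blue, orange, pink, purple, red, white, yellow} must be used), so v_4 = black.
The 7 still-open variables together cover exactly {blue, orange, pink, purple, red, white, yellow} — 7 values for 7 variables — and blue appears only in v_1's list, so v_1 = blue.
The 6 still-open variables together cover exactly {orange, pink, purple, red, white, yellow} — 6 values for 6 variables — and pink appears only in v_8's list, so v_8 = pink.
The 5 still-open variables together cover exactly {orange, purple, red, white, yellow} — 5 values for 5 variables — and purple appears only in v_5's list, so v_5 = purple.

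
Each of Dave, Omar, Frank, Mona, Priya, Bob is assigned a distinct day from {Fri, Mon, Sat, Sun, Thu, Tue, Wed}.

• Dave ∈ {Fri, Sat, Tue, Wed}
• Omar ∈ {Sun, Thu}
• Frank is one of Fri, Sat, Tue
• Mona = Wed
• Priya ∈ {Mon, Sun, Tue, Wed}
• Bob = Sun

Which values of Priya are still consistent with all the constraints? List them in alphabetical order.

Mona has just one choice, so Mona = Wed. Remove Wed from Dave, Priya.
That leaves Bob = Sun. Strike Sun from Omar, Priya.
Omar's domain is down to {Thu}, so Omar = Thu.
No further eliminations apply; Priya can still be any of Mon, Tue.

Mon, Tue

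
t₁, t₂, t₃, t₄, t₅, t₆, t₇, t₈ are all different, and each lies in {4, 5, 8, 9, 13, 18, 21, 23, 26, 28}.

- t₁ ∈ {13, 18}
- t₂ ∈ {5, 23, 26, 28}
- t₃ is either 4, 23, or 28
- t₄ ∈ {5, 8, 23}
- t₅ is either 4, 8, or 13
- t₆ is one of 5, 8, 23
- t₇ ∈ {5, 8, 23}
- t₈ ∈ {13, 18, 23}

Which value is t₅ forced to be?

4

The 8 variables draw from only 8 values {4, 5, 8, 13, 18, 23, 26, 28}, so each is used; only t₂ can be 26, hence t₂ = 26.
The 7 still-open variables draw from only 7 values {4, 5, 8, 13, 18, 23, 28}, so each is used; only t₃ can be 28, hence t₃ = 28.
The 6 still-open variables draw from only 6 values {4, 5, 8, 13, 18, 23}, so each is used; only t₅ can be 4, hence t₅ = 4.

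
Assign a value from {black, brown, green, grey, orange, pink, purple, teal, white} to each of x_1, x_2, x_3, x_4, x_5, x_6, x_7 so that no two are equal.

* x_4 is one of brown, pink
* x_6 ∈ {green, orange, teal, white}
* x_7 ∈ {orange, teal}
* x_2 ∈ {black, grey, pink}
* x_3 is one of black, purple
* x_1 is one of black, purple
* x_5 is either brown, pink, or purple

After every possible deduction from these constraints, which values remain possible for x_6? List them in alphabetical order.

The 2 variables x_1 and x_3 are confined to {black, purple}, which locks those values in; drop them from x_2, x_5.
x_4 and x_5 share exactly the 2 values {brown, pink}; by pigeonhole those values go to them, so strike brown, pink from x_2.
x_2 has just one choice, so x_2 = grey.
No further eliminations apply; x_6 can still be any of green, orange, teal, white.

green, orange, teal, white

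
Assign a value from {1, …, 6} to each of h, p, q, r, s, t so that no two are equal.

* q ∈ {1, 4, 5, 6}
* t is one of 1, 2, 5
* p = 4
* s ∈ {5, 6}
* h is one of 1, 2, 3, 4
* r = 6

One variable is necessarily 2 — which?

p has just one choice, so p = 4. Remove 4 from h, q.
r has just one choice, so r = 6. Remove 6 from q, s.
That leaves s = 5. Strike 5 from q, t.
That leaves q = 1. Remove 1 from h, t.
So 2 goes to t.

t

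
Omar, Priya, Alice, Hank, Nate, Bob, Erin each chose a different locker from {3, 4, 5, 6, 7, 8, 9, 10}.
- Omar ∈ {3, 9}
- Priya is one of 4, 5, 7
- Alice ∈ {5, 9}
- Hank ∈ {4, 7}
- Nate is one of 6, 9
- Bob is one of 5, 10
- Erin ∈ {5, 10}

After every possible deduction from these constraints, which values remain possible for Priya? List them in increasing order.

The 7 variables draw from only 7 values {3, 4, 5, 6, 7, 9, 10}, so each is used; only Omar can be 3, hence Omar = 3.
The 6 still-open variables draw from only 6 values {4, 5, 6, 7, 9, 10}, so each is used; only Nate can be 6, hence Nate = 6.
The 5 still-open variables draw from only 5 values {4, 5, 7, 9, 10}, so each is used; only Alice can be 9, hence Alice = 9.
The 2 variables Bob and Erin are confined to {5, 10}, which locks those values in; drop them from Priya.
No further eliminations apply; Priya can still be any of 4, 7.

4, 7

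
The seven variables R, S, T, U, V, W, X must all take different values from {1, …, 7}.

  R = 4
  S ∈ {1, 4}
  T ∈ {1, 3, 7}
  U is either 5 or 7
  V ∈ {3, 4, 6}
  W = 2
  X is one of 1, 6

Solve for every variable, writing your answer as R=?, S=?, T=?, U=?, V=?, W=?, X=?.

R=4, S=1, T=7, U=5, V=3, W=2, X=6

R has just one choice, so R = 4. Strike 4 from S, V.
S's domain is down to {1}, so S = 1. Strike 1 from T, X.
W has just one choice, so W = 2.
X has just one choice, so X = 6. Strike 6 from V.
V's domain is down to {3}, so V = 3. Strike 3 from T.
T has just one choice, so T = 7. Eliminate 7 elsewhere: U.
U has just one choice, so U = 5.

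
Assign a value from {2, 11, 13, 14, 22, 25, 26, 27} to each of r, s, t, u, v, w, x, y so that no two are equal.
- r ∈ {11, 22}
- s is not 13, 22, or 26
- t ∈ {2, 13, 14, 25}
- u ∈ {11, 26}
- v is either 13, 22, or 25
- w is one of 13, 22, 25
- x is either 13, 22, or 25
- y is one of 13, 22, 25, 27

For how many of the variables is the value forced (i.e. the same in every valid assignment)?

Among the 8 variables, 26 fits only u (and all 8 values in {2, 11, 13, 14, 22, 25, 26, 27} must be used), so u = 26.
The 3 variables v, w, x are confined to {13, 22, 25}, which locks those values in; drop them from r, s, t, y.
r must be 11 (only option left). Strike 11 from s.
y has just one choice, so y = 27. Strike 27 from s.
Determined: r=11, u=26, y=27. The other variables each still have more than one consistent value. That makes 3.

3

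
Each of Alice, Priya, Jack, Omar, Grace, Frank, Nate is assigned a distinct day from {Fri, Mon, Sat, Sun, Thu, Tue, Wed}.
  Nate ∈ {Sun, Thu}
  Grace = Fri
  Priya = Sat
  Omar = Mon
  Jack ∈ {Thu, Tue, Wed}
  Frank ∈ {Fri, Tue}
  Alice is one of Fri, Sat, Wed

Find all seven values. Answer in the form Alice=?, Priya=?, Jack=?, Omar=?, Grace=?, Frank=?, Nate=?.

Priya has just one choice, so Priya = Sat. So Alice can't be Sat.
Omar must be Mon (only option left).
Grace must be Fri (only option left). Remove Fri from Alice, Frank.
Frank has just one choice, so Frank = Tue. Strike Tue from Jack.
Alice has just one choice, so Alice = Wed. Eliminate Wed elsewhere: Jack.
Jack has just one choice, so Jack = Thu. Eliminate Thu elsewhere: Nate.
Nate's domain is down to {Sun}, so Nate = Sun.

Alice=Wed, Priya=Sat, Jack=Thu, Omar=Mon, Grace=Fri, Frank=Tue, Nate=Sun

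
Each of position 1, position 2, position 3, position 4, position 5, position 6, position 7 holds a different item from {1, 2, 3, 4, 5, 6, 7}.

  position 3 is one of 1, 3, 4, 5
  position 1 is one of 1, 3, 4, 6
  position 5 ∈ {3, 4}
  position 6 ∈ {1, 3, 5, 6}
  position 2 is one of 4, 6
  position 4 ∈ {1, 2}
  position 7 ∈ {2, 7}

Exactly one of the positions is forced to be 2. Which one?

The 7 variables together cover exactly {1, 2, 3, 4, 5, 6, 7} — 7 values for 7 variables — and 7 appears only in position 7's list, so position 7 = 7.
Among the 6 still-open variables, 2 fits only position 4 (and all 6 values in {1, 2, 3, 4, 5, 6} must be used), so position 4 = 2.

position 4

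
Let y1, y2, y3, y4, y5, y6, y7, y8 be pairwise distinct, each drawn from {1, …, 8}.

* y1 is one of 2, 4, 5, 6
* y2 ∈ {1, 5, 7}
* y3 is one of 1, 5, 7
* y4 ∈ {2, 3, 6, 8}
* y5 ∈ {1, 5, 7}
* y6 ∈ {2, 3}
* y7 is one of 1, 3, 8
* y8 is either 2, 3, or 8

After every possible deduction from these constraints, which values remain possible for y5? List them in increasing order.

1, 5, 7

Among the 8 variables, 4 fits only y1 (and all 8 values in {1, 2, 3, 4, 5, 6, 7, 8} must be used), so y1 = 4.
The 7 still-open variables draw from only 7 values {1, 2, 3, 5, 6, 7, 8}, so each is used; only y4 can be 6, hence y4 = 6.
y2, y3, y5 between them cover only {1, 5, 7} — a naked triple. Remove those values from y7.
No further eliminations apply; y5 can still be any of 1, 5, 7.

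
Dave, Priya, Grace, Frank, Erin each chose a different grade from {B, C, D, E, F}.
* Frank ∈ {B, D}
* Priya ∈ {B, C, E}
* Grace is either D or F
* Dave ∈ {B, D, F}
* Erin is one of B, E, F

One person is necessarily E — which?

Erin

Among the 5 variables, C fits only Priya (and all 5 values in {B, C, D, E, F} must be used), so Priya = C.
The 4 still-open variables together cover exactly {B, D, E, F} — 4 values for 4 variables — and E appears only in Erin's list, so Erin = E.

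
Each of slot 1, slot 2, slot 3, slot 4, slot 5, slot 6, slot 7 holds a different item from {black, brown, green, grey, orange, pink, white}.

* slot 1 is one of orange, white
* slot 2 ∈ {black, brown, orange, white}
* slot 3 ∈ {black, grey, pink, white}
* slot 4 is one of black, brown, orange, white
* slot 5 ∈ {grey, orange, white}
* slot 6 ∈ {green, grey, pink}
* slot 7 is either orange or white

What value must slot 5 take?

grey

The 7 variables together cover exactly {black, brown, green, grey, orange, pink, white} — 7 values for 7 variables — and green appears only in slot 6's list, so slot 6 = green.
Among the 6 still-open variables, pink fits only slot 3 (and all 6 values in {black, brown, grey, orange, pink, white} must be used), so slot 3 = pink.
Among the 5 still-open variables, grey fits only slot 5 (and all 5 values in {black, brown, grey, orange, white} must be used), so slot 5 = grey.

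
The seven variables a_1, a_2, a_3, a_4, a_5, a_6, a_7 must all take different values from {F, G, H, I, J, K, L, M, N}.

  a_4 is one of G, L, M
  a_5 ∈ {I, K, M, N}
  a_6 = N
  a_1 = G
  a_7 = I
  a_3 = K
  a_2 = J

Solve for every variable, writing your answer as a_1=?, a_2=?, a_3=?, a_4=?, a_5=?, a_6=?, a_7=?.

a_1=G, a_2=J, a_3=K, a_4=L, a_5=M, a_6=N, a_7=I

a_1's domain is down to {G}, so a_1 = G. Strike G from a_4.
a_2's domain is down to {J}, so a_2 = J.
a_3's domain is down to {K}, so a_3 = K. Eliminate K elsewhere: a_5.
a_6's domain is down to {N}, so a_6 = N. Remove N from a_5.
a_7 has just one choice, so a_7 = I. Eliminate I elsewhere: a_5.
That leaves a_5 = M. Eliminate M elsewhere: a_4.
a_4's domain is down to {L}, so a_4 = L.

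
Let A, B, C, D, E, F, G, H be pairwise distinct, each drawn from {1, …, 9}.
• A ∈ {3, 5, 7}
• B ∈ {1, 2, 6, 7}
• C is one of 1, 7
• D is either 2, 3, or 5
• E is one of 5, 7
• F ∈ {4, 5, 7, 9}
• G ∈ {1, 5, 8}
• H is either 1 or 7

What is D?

C and H between them cover only {1, 7} — a naked pair. Remove those values from A, B, E, F, G.
That leaves E = 5. Remove 5 from A, D, F, G.
G's domain is down to {8}, so G = 8.
A must be 3 (only option left). Remove 3 from D.
So D = 2.

2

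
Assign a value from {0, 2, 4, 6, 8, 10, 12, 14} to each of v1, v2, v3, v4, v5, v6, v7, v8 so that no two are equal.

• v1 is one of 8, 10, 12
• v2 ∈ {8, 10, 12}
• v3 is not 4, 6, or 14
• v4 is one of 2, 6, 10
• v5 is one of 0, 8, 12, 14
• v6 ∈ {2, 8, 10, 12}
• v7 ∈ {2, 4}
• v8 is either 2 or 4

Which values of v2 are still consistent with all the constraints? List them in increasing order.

8, 10, 12

Among the 8 variables, 6 fits only v4 (and all 8 values in {0, 2, 4, 6, 8, 10, 12, 14} must be used), so v4 = 6.
The 7 still-open variables together cover exactly {0, 2, 4, 8, 10, 12, 14} — 7 values for 7 variables — and 14 appears only in v5's list, so v5 = 14.
The 6 still-open variables draw from only 6 values {0, 2, 4, 8, 10, 12}, so each is used; only v3 can be 0, hence v3 = 0.
v7 and v8 share exactly the 2 values {2, 4}; by pigeonhole those values go to them, so strike 2, 4 from v6.
No further eliminations apply; v2 can still be any of 8, 10, 12.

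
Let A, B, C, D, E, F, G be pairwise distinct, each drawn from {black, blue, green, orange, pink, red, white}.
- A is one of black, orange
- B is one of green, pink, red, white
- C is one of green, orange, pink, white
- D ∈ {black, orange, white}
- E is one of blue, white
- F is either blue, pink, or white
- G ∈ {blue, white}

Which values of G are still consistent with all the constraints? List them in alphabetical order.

Among the 7 variables, red fits only B (and all 7 values in {black, blue, green, orange, pink, red, white} must be used), so B = red.
The 6 still-open variables together cover exactly {black, blue, green, orange, pink, white} — 6 values for 6 variables — and green appears only in C's list, so C = green.
The 5 still-open variables draw from only 5 values {black, blue, orange, pink, white}, so each is used; only F can be pink, hence F = pink.
E and G share exactly the 2 values {blue, white}; by pigeonhole those values go to them, so strike blue, white from D.
No further eliminations apply; G can still be any of blue, white.

blue, white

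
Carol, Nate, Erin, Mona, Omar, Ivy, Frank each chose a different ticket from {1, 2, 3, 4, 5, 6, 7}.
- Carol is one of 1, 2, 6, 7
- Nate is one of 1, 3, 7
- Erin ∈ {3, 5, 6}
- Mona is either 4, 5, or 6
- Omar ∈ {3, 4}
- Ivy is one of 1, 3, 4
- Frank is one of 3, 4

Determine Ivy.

The 7 variables draw from only 7 values {1, 2, 3, 4, 5, 6, 7}, so each is used; only Carol can be 2, hence Carol = 2.
The 6 still-open variables together cover exactly {1, 3, 4, 5, 6, 7} — 6 values for 6 variables — and 7 appears only in Nate's list, so Nate = 7.
The 5 still-open variables together cover exactly {1, 3, 4, 5, 6} — 5 values for 5 variables — and 1 appears only in Ivy's list, so Ivy = 1.

1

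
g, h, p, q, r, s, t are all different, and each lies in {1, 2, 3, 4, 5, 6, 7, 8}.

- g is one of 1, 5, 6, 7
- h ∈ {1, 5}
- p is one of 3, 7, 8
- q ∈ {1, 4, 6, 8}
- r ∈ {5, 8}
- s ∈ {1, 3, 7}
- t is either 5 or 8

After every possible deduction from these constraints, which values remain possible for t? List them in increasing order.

Among the 7 variables, 4 fits only q (and all 7 values in {1, 3, 4, 5, 6, 7, 8} must be used), so q = 4.
The 6 still-open variables together cover exactly {1, 3, 5, 6, 7, 8} — 6 values for 6 variables — and 6 appears only in g's list, so g = 6.
r and t share exactly the 2 values {5, 8}; by pigeonhole those values go to them, so strike 5, 8 from h, p.
That leaves h = 1. Eliminate 1 elsewhere: s.
No further eliminations apply; t can still be any of 5, 8.

5, 8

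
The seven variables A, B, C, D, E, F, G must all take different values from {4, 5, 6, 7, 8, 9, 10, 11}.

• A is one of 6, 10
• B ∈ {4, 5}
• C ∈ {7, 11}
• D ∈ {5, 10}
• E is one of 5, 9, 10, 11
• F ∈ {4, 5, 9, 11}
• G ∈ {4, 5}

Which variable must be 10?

D

The 7 variables draw from only 7 values {4, 5, 6, 7, 9, 10, 11}, so each is used; only A can be 6, hence A = 6.
The 6 still-open variables draw from only 6 values {4, 5, 7, 9, 10, 11}, so each is used; only C can be 7, hence C = 7.
B and G between them cover only {4, 5} — a naked pair. Remove those values from D, E, F.
So 10 goes to D.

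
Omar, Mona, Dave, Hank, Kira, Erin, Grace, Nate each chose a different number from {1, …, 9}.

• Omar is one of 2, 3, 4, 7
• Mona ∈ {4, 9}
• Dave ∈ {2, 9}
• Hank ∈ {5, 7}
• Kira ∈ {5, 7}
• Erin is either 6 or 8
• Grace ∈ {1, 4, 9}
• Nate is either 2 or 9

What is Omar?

Dave and Nate between them cover only {2, 9} — a naked pair. Remove those values from Omar, Mona, Grace.
Mona has just one choice, so Mona = 4. Remove 4 from Omar, Grace.
Grace must be 1 (only option left).
The 2 variables Hank and Kira are confined to {5, 7}, which locks those values in; drop them from Omar.
So Omar = 3.

3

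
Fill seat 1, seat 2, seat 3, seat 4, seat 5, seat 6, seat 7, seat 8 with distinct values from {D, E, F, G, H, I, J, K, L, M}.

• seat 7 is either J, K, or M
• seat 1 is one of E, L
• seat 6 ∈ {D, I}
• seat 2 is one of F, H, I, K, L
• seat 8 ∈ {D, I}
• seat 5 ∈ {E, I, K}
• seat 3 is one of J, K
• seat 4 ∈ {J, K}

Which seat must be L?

seat 1

seat 3 and seat 4 between them cover only {J, K} — a naked pair. Remove those values from seat 2, seat 5, seat 7.
seat 7 must be M (only option left).
seat 6 and seat 8 between them cover only {D, I} — a naked pair. Remove those values from seat 2, seat 5.
seat 5's domain is down to {E}, so seat 5 = E. So seat 1 can't be E.
So L goes to seat 1.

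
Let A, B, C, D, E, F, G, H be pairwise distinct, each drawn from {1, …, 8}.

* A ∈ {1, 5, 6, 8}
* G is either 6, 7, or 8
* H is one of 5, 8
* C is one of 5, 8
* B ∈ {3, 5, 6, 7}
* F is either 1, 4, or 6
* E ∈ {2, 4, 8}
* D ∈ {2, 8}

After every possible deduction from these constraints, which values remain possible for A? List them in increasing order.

1, 6

Among the 8 variables, 3 fits only B (and all 8 values in {1, 2, 3, 4, 5, 6, 7, 8} must be used), so B = 3.
The 7 still-open variables draw from only 7 values {1, 2, 4, 5, 6, 7, 8}, so each is used; only G can be 7, hence G = 7.
C and H share exactly the 2 values {5, 8}; by pigeonhole those values go to them, so strike 5, 8 from A, D, E.
That leaves D = 2. Eliminate 2 elsewhere: E.
E's domain is down to {4}, so E = 4. Strike 4 from F.
No further eliminations apply; A can still be any of 1, 6.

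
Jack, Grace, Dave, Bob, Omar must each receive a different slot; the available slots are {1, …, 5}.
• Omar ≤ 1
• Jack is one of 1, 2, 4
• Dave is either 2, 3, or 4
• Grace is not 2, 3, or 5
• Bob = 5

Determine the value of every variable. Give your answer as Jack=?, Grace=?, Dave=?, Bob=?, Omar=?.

Bob must be 5 (only option left).
Omar must be 1 (only option left). So Jack, Grace can't be 1.
Grace's domain is down to {4}, so Grace = 4. Eliminate 4 elsewhere: Jack, Dave.
Jack has just one choice, so Jack = 2. Eliminate 2 elsewhere: Dave.
Dave's domain is down to {3}, so Dave = 3.

Jack=2, Grace=4, Dave=3, Bob=5, Omar=1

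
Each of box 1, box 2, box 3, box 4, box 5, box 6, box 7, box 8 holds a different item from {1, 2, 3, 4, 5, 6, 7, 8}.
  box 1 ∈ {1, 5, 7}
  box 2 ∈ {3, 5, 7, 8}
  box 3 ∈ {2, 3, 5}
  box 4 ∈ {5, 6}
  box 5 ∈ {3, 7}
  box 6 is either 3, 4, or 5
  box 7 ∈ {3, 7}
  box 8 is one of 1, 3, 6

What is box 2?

Among the 8 variables, 2 fits only box 3 (and all 8 values in {1, 2, 3, 4, 5, 6, 7, 8} must be used), so box 3 = 2.
Among the 7 still-open variables, 4 fits only box 6 (and all 7 values in {1, 3, 4, 5, 6, 7, 8} must be used), so box 6 = 4.
The 6 still-open variables together cover exactly {1, 3, 5, 6, 7, 8} — 6 values for 6 variables — and 8 appears only in box 2's list, so box 2 = 8.

8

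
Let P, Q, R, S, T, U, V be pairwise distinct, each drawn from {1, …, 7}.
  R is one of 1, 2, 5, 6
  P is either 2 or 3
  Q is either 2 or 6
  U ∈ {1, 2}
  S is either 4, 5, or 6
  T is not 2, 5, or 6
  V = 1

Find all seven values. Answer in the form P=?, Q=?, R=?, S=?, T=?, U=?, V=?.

P=3, Q=6, R=5, S=4, T=7, U=2, V=1

V has just one choice, so V = 1. Eliminate 1 elsewhere: R, T, U.
U must be 2 (only option left). Remove 2 from P, Q, R.
That leaves P = 3. Eliminate 3 elsewhere: T.
Q has just one choice, so Q = 6. Eliminate 6 elsewhere: R, S.
R must be 5 (only option left). Remove 5 from S.
S has just one choice, so S = 4. Eliminate 4 elsewhere: T.
T's domain is down to {7}, so T = 7.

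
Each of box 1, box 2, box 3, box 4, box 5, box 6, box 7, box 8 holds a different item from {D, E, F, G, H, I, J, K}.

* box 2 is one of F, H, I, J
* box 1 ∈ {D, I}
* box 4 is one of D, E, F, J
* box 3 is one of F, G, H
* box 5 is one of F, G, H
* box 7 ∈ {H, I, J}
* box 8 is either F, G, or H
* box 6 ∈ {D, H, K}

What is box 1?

The 8 variables draw from only 8 values {D, E, F, G, H, I, J, K}, so each is used; only box 4 can be E, hence box 4 = E.
The 7 still-open variables together cover exactly {D, F, G, H, I, J, K} — 7 values for 7 variables — and K appears only in box 6's list, so box 6 = K.
Among the 6 still-open variables, D fits only box 1 (and all 6 values in {D, F, G, H, I, J} must be used), so box 1 = D.

D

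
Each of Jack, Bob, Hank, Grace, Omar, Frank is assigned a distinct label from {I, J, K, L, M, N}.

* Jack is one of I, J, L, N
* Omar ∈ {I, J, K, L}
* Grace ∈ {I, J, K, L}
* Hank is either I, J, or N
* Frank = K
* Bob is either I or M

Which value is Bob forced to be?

M

Frank's domain is down to {K}, so Frank = K. Eliminate K elsewhere: Grace, Omar.
The 5 still-open variables draw from only 5 values {I, J, L, M, N}, so each is used; only Bob can be M, hence Bob = M.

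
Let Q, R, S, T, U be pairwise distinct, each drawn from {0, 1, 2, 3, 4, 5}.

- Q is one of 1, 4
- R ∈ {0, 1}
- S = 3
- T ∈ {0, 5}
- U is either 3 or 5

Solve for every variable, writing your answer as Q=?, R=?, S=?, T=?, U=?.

Q=4, R=1, S=3, T=0, U=5

S's domain is down to {3}, so S = 3. Eliminate 3 elsewhere: U.
U's domain is down to {5}, so U = 5. So T can't be 5.
T must be 0 (only option left). Strike 0 from R.
R's domain is down to {1}, so R = 1. Strike 1 from Q.
Q must be 4 (only option left).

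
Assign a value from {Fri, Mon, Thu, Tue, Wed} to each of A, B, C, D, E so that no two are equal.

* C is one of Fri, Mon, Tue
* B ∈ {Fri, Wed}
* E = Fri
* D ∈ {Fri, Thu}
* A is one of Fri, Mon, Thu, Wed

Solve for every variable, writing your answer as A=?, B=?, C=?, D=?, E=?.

A=Mon, B=Wed, C=Tue, D=Thu, E=Fri

E must be Fri (only option left). Strike Fri from A, B, C, D.
That leaves B = Wed. Eliminate Wed elsewhere: A.
D has just one choice, so D = Thu. Remove Thu from A.
That leaves A = Mon. Strike Mon from C.
That leaves C = Tue.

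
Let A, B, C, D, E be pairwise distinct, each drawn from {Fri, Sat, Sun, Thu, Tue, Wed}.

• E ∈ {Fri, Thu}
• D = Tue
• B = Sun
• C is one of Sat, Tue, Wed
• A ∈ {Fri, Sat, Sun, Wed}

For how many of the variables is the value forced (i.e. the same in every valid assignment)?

B has just one choice, so B = Sun. Eliminate Sun elsewhere: A.
D has just one choice, so D = Tue. Eliminate Tue elsewhere: C.
Determined: B=Sun, D=Tue. The other variables each still have more than one consistent value. That makes 2.

2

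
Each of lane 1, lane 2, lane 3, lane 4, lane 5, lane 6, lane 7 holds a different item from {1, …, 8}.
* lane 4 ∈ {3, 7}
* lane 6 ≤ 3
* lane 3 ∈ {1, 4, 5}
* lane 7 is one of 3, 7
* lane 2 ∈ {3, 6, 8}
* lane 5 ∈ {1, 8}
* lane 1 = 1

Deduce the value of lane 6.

2

lane 1's domain is down to {1}, so lane 1 = 1. Strike 1 from lane 3, lane 5, lane 6.
That leaves lane 5 = 8. Strike 8 from lane 2.
lane 4 and lane 7 share exactly the 2 values {3, 7}; by pigeonhole those values go to them, so strike 3, 7 from lane 2, lane 6.
So lane 6 = 2.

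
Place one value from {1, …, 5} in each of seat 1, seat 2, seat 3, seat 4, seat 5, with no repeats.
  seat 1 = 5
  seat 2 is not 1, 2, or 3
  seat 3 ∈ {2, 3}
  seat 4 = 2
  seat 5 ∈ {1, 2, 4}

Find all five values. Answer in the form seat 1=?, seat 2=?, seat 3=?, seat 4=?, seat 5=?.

seat 1's domain is down to {5}, so seat 1 = 5. So seat 2 can't be 5.
That leaves seat 2 = 4. So seat 5 can't be 4.
seat 4 has just one choice, so seat 4 = 2. Strike 2 from seat 3, seat 5.
seat 5's domain is down to {1}, so seat 5 = 1.
seat 3's domain is down to {3}, so seat 3 = 3.

seat 1=5, seat 2=4, seat 3=3, seat 4=2, seat 5=1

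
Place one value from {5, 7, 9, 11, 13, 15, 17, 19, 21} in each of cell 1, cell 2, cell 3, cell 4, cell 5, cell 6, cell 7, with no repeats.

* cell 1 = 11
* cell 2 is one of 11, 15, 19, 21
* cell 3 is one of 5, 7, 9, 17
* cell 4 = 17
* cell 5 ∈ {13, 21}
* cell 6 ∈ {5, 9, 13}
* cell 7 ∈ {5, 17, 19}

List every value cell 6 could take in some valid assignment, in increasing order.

5, 9, 13

cell 1 has just one choice, so cell 1 = 11. Eliminate 11 elsewhere: cell 2.
cell 4 must be 17 (only option left). Eliminate 17 elsewhere: cell 3, cell 7.
No further eliminations apply; cell 6 can still be any of 5, 9, 13.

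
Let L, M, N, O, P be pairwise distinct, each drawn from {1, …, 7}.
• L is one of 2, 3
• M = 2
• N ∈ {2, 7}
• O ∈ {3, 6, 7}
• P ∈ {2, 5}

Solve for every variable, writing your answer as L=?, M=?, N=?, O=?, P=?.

M's domain is down to {2}, so M = 2. So L, N, P can't be 2.
N's domain is down to {7}, so N = 7. Strike 7 from O.
P must be 5 (only option left).
L's domain is down to {3}, so L = 3. So O can't be 3.
O has just one choice, so O = 6.

L=3, M=2, N=7, O=6, P=5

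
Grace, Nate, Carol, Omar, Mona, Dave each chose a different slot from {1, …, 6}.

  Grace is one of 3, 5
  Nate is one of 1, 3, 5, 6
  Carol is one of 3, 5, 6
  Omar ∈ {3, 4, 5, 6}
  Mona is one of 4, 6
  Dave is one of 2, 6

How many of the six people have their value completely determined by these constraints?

Among the 6 variables, 1 fits only Nate (and all 6 values in {1, 2, 3, 4, 5, 6} must be used), so Nate = 1.
The 5 still-open variables together cover exactly {2, 3, 4, 5, 6} — 5 values for 5 variables — and 2 appears only in Dave's list, so Dave = 2.
Determined: Nate=1, Dave=2. The other people each still have more than one consistent value. That makes 2.

2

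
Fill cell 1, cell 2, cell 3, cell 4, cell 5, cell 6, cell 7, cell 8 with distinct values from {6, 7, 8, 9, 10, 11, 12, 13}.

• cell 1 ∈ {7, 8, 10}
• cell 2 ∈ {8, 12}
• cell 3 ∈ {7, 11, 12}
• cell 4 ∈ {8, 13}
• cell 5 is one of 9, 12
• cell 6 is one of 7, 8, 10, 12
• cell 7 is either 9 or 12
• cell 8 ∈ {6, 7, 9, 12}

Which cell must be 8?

The 8 variables together cover exactly {6, 7, 8, 9, 10, 11, 12, 13} — 8 values for 8 variables — and 6 appears only in cell 8's list, so cell 8 = 6.
The 7 still-open variables together cover exactly {7, 8, 9, 10, 11, 12, 13} — 7 values for 7 variables — and 11 appears only in cell 3's list, so cell 3 = 11.
The 6 still-open variables together cover exactly {7, 8, 9, 10, 12, 13} — 6 values for 6 variables — and 13 appears only in cell 4's list, so cell 4 = 13.
The 2 variables cell 5 and cell 7 are confined to {9, 12}, which locks those values in; drop them from cell 2, cell 6.
So 8 goes to cell 2.

cell 2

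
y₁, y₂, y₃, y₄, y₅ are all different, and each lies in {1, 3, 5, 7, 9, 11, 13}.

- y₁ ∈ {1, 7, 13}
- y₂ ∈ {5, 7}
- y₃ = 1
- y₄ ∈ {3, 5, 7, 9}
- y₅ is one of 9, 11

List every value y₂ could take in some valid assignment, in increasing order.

y₃ must be 1 (only option left). Remove 1 from y₁.
No further eliminations apply; y₂ can still be any of 5, 7.

5, 7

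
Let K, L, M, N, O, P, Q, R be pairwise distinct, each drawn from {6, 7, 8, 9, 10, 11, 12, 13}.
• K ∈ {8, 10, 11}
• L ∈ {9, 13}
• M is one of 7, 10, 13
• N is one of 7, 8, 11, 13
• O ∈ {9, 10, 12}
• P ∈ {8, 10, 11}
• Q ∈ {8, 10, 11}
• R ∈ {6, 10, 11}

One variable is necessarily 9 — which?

The 8 variables together cover exactly {6, 7, 8, 9, 10, 11, 12, 13} — 8 values for 8 variables — and 6 appears only in R's list, so R = 6.
The 7 still-open variables together cover exactly {7, 8, 9, 10, 11, 12, 13} — 7 values for 7 variables — and 12 appears only in O's list, so O = 12.
The 6 still-open variables draw from only 6 values {7, 8, 9, 10, 11, 13}, so each is used; only L can be 9, hence L = 9.

L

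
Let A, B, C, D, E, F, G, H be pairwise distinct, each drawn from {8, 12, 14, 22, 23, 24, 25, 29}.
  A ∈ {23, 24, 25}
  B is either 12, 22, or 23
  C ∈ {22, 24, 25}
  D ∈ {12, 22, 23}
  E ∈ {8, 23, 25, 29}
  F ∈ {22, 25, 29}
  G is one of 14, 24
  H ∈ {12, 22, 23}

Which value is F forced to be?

29

The 8 variables draw from only 8 values {8, 12, 14, 22, 23, 24, 25, 29}, so each is used; only E can be 8, hence E = 8.
The 7 still-open variables together cover exactly {12, 14, 22, 23, 24, 25, 29} — 7 values for 7 variables — and 14 appears only in G's list, so G = 14.
The 6 still-open variables together cover exactly {12, 22, 23, 24, 25, 29} — 6 values for 6 variables — and 29 appears only in F's list, so F = 29.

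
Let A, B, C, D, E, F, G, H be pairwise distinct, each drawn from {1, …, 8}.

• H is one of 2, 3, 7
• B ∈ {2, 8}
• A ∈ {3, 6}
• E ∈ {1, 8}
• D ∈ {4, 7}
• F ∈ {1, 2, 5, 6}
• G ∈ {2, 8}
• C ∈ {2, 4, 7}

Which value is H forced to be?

The 8 variables draw from only 8 values {1, 2, 3, 4, 5, 6, 7, 8}, so each is used; only F can be 5, hence F = 5.
Among the 7 still-open variables, 1 fits only E (and all 7 values in {1, 2, 3, 4, 6, 7, 8} must be used), so E = 1.
Among the 6 still-open variables, 6 fits only A (and all 6 values in {2, 3, 4, 6, 7, 8} must be used), so A = 6.
Among the 5 still-open variables, 3 fits only H (and all 5 values in {2, 3, 4, 7, 8} must be used), so H = 3.

3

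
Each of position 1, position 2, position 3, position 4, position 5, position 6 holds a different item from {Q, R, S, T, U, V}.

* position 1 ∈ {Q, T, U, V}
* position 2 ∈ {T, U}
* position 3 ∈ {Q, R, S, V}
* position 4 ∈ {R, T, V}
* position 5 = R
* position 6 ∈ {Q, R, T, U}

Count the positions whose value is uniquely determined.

position 5's domain is down to {R}, so position 5 = R. Remove R from position 3, position 4, position 6.
The 5 still-open variables together cover exactly {Q, S, T, U, V} — 5 values for 5 variables — and S appears only in position 3's list, so position 3 = S.
Determined: position 3=S, position 5=R. The other positions each still have more than one consistent value. That makes 2.

2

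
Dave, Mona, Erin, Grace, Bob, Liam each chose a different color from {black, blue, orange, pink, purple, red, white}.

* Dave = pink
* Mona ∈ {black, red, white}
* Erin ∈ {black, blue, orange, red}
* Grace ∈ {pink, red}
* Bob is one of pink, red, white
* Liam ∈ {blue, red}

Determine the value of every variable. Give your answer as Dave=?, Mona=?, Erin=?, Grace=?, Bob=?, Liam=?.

Dave=pink, Mona=black, Erin=orange, Grace=red, Bob=white, Liam=blue

Dave must be pink (only option left). Strike pink from Grace, Bob.
Grace has just one choice, so Grace = red. Strike red from Mona, Erin, Bob, Liam.
Bob has just one choice, so Bob = white. Eliminate white elsewhere: Mona.
Liam's domain is down to {blue}, so Liam = blue. Eliminate blue elsewhere: Erin.
Mona must be black (only option left). So Erin can't be black.
Erin must be orange (only option left).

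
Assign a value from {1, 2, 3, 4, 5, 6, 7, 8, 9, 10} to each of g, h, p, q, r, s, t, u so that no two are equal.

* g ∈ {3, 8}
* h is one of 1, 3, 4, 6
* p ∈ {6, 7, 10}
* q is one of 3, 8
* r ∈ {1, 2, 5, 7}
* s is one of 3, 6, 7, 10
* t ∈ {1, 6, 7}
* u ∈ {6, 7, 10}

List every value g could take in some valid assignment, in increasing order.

g and q share exactly the 2 values {3, 8}; by pigeonhole those values go to them, so strike 3, 8 from h, s.
p, s, u between them cover only {6, 7, 10} — a naked triple. Remove those values from h, r, t.
t must be 1 (only option left). Strike 1 from h, r.
That leaves h = 4.
No further eliminations apply; g can still be any of 3, 8.

3, 8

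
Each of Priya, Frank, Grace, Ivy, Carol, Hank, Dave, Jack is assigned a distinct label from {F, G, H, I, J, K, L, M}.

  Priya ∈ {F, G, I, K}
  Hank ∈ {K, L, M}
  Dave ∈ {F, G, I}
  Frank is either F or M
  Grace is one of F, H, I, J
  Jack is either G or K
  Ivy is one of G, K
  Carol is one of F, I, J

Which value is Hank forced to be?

L

The 8 variables together cover exactly {F, G, H, I, J, K, L, M} — 8 values for 8 variables — and H appears only in Grace's list, so Grace = H.
The 7 still-open variables together cover exactly {F, G, I, J, K, L, M} — 7 values for 7 variables — and J appears only in Carol's list, so Carol = J.
The 6 still-open variables together cover exactly {F, G, I, K, L, M} — 6 values for 6 variables — and L appears only in Hank's list, so Hank = L.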